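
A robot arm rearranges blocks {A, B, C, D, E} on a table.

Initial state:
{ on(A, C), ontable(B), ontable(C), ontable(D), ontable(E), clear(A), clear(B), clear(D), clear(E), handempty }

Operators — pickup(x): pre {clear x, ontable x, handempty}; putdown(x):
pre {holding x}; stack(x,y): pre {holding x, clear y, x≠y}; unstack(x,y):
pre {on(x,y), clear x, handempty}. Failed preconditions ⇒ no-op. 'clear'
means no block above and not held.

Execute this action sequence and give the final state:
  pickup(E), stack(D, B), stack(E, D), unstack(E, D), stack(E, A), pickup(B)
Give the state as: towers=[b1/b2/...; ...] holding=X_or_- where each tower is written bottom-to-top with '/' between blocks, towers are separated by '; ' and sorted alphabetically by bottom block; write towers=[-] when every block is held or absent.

towers=[C/A/E; D] holding=B

step 1 (pickup(E)): towers=[B; C/A; D] holding=E
step 2 (stack(D, B)) [no-op]: towers=[B; C/A; D] holding=E
step 3 (stack(E, D)): towers=[B; C/A; D/E] holding=-
step 4 (unstack(E, D)): towers=[B; C/A; D] holding=E
step 5 (stack(E, A)): towers=[B; C/A/E; D] holding=-
step 6 (pickup(B)): towers=[C/A/E; D] holding=B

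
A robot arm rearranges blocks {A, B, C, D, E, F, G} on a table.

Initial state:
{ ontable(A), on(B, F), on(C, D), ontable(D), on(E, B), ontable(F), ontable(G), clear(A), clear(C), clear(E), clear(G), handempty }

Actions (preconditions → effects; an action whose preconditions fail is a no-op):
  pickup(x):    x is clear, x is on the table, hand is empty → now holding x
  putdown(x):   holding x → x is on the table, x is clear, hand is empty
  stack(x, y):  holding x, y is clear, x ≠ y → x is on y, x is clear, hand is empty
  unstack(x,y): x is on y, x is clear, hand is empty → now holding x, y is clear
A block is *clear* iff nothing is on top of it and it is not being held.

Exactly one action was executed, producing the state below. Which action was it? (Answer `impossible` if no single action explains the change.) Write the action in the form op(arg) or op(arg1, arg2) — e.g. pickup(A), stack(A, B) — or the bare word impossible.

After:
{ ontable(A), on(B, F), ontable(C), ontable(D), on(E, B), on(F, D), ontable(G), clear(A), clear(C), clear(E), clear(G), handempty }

target: towers=[A; C; D/F/B/E; G] holding=-
         pickup(G) → towers=[A; D/C; F/B/E] holding=G
         pickup(A) → towers=[D/C; F/B/E; G] holding=A
     unstack(E, B) → towers=[A; D/C; F/B; G] holding=E
     unstack(C, D) → towers=[A; D; F/B/E; G] holding=C
none of the 4 applicable actions match → impossible

impossible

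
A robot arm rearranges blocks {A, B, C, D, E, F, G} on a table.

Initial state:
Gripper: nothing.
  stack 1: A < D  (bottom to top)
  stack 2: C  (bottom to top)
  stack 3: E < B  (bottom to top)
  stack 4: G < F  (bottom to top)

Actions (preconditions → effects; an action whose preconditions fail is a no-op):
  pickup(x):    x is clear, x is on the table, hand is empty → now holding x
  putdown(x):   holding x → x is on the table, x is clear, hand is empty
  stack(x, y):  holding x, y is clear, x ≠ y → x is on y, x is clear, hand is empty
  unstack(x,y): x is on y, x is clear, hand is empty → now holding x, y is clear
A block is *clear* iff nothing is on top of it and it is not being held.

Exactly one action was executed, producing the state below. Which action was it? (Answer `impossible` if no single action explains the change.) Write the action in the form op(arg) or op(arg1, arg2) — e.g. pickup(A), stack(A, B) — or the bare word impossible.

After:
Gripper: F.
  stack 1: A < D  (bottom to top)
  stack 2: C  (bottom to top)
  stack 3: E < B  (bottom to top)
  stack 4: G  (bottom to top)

target: towers=[A/D; C; E/B; G] holding=F
     unstack(B, E) → towers=[A/D; C; E; G/F] holding=B
     unstack(F, G) → towers=[A/D; C; E/B; G] holding=F  ← match
     unstack(D, A) → towers=[A; C; E/B; G/F] holding=D
         pickup(C) → towers=[A/D; E/B; G/F] holding=C

unstack(F, G)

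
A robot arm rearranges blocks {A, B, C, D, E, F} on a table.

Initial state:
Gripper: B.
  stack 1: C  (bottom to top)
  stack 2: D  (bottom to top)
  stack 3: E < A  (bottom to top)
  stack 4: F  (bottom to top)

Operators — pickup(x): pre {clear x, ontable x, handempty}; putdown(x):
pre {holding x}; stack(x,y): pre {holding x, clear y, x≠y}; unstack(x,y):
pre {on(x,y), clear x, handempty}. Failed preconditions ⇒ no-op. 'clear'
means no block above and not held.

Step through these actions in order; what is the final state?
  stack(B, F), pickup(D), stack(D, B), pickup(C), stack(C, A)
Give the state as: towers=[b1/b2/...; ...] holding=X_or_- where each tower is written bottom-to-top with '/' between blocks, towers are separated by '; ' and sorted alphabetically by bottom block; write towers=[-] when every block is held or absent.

step 1 (stack(B, F)): towers=[C; D; E/A; F/B] holding=-
step 2 (pickup(D)): towers=[C; E/A; F/B] holding=D
step 3 (stack(D, B)): towers=[C; E/A; F/B/D] holding=-
step 4 (pickup(C)): towers=[E/A; F/B/D] holding=C
step 5 (stack(C, A)): towers=[E/A/C; F/B/D] holding=-

towers=[E/A/C; F/B/D] holding=-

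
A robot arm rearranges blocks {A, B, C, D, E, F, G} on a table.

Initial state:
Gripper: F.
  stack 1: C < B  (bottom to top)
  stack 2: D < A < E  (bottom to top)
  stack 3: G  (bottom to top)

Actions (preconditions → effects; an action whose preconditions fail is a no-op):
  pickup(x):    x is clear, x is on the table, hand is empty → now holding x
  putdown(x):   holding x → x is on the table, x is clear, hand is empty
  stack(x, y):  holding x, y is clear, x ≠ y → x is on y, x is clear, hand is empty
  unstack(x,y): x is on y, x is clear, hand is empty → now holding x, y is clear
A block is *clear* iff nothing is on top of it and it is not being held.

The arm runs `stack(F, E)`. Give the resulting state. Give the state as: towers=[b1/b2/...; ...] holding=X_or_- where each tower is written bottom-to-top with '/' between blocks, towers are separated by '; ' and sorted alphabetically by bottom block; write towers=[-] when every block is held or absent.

towers=[C/B; D/A/E/F; G] holding=-

before: towers=[C/B; D/A/E; G] holding=F
pre[stack(F, E)]: holding(F) ok, clear(E) ok, F≠E ok
all met → apply stack(F, E)
after:  towers=[C/B; D/A/E/F; G] holding=-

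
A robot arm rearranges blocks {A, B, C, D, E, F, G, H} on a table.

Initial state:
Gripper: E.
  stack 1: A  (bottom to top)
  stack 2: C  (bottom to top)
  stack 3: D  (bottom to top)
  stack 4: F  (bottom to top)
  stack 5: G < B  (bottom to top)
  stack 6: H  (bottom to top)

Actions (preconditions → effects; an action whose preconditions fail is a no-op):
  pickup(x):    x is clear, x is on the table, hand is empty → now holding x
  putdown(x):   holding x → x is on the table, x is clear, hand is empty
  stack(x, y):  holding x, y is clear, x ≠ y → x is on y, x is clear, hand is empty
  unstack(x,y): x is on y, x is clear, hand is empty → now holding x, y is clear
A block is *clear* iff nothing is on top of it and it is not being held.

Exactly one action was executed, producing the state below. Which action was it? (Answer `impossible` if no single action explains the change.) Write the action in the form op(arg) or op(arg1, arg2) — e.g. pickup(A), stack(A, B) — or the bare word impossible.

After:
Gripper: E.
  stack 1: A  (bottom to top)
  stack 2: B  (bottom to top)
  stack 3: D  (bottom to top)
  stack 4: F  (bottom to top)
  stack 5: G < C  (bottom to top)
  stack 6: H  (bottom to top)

impossible

target: towers=[A; B; D; F; G/C; H] holding=E
        putdown(E) → towers=[A; C; D; E; F; G/B; H] holding=-
       stack(E, A) → towers=[A/E; C; D; F; G/B; H] holding=-
       stack(E, H) → towers=[A; C; D; F; G/B; H/E] holding=-
       stack(E, B) → towers=[A; C; D; F; G/B/E; H] holding=-
       stack(E, F) → towers=[A; C; D; F/E; G/B; H] holding=-
       stack(E, D) → towers=[A; C; D/E; F; G/B; H] holding=-
       stack(E, C) → towers=[A; C/E; D; F; G/B; H] holding=-
none of the 7 applicable actions match → impossible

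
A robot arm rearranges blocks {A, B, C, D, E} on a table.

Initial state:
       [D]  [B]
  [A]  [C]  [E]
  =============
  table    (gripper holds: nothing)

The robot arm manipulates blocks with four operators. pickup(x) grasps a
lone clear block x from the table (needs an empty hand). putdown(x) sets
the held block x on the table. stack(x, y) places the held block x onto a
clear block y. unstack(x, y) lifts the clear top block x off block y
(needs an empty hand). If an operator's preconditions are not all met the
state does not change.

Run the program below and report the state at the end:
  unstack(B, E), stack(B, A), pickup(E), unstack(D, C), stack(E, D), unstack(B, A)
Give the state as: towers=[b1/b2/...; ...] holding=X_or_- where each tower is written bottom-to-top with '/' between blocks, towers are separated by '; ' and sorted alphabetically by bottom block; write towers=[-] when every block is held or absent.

step 1 (unstack(B, E)): towers=[A; C/D; E] holding=B
step 2 (stack(B, A)): towers=[A/B; C/D; E] holding=-
step 3 (pickup(E)): towers=[A/B; C/D] holding=E
step 4 (unstack(D, C)) [no-op]: towers=[A/B; C/D] holding=E
step 5 (stack(E, D)): towers=[A/B; C/D/E] holding=-
step 6 (unstack(B, A)): towers=[A; C/D/E] holding=B

towers=[A; C/D/E] holding=B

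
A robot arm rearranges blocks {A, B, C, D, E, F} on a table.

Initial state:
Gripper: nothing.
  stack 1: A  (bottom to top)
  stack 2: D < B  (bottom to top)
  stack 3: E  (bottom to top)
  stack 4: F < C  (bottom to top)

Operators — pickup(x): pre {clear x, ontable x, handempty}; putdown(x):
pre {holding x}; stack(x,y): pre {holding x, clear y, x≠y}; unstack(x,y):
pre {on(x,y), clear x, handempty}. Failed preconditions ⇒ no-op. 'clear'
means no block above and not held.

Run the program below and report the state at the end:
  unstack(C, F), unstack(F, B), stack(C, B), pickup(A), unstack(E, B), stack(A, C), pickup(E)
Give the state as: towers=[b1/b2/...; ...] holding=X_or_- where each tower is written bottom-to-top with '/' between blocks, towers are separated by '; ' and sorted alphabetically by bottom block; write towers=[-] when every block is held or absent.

towers=[D/B/C/A; F] holding=E

step 1 (unstack(C, F)): towers=[A; D/B; E; F] holding=C
step 2 (unstack(F, B)) [no-op]: towers=[A; D/B; E; F] holding=C
step 3 (stack(C, B)): towers=[A; D/B/C; E; F] holding=-
step 4 (pickup(A)): towers=[D/B/C; E; F] holding=A
step 5 (unstack(E, B)) [no-op]: towers=[D/B/C; E; F] holding=A
step 6 (stack(A, C)): towers=[D/B/C/A; E; F] holding=-
step 7 (pickup(E)): towers=[D/B/C/A; F] holding=E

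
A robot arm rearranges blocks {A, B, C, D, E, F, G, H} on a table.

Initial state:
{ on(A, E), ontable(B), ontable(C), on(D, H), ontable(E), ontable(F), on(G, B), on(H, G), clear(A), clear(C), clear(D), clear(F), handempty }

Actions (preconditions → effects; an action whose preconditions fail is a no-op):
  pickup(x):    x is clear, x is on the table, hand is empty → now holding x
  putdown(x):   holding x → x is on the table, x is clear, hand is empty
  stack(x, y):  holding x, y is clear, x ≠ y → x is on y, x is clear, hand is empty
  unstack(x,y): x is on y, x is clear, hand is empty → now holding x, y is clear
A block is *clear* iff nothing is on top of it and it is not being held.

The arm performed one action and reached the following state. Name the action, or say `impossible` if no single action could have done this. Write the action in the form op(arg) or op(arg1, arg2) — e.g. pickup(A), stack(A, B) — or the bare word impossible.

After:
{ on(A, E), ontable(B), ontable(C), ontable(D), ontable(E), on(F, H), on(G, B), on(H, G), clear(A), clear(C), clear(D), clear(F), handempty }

impossible

target: towers=[B/G/H/F; C; D; E/A] holding=-
     unstack(A, E) → towers=[B/G/H/D; C; E; F] holding=A
         pickup(F) → towers=[B/G/H/D; C; E/A] holding=F
     unstack(D, H) → towers=[B/G/H; C; E/A; F] holding=D
         pickup(C) → towers=[B/G/H/D; E/A; F] holding=C
none of the 4 applicable actions match → impossible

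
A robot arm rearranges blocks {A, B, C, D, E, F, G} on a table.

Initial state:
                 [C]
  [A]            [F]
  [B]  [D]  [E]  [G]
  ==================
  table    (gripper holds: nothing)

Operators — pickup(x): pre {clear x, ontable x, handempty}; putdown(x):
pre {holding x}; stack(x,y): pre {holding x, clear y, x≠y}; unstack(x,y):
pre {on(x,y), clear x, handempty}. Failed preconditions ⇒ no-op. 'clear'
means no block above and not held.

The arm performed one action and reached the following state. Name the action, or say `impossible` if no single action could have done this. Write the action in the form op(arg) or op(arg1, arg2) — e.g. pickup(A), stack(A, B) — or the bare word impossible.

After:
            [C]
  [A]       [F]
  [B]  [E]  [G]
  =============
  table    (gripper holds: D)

target: towers=[B/A; E; G/F/C] holding=D
         pickup(D) → towers=[B/A; E; G/F/C] holding=D  ← match
     unstack(A, B) → towers=[B; D; E; G/F/C] holding=A
         pickup(E) → towers=[B/A; D; G/F/C] holding=E
     unstack(C, F) → towers=[B/A; D; E; G/F] holding=C

pickup(D)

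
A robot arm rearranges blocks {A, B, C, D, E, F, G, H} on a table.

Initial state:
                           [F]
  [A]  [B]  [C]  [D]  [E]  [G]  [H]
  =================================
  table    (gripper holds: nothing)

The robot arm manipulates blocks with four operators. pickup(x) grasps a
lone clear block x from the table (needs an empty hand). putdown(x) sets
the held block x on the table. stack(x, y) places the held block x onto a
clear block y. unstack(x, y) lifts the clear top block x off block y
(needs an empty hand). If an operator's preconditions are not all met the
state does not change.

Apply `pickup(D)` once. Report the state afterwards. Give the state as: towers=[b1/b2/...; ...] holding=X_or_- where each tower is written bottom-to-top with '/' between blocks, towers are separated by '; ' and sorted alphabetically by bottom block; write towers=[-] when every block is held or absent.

towers=[A; B; C; E; G/F; H] holding=D

before: towers=[A; B; C; D; E; G/F; H] holding=-
pre[pickup(D)]: clear(D) ok, ontable(D) ok, handempty ok
all met → apply pickup(D)
after:  towers=[A; B; C; E; G/F; H] holding=D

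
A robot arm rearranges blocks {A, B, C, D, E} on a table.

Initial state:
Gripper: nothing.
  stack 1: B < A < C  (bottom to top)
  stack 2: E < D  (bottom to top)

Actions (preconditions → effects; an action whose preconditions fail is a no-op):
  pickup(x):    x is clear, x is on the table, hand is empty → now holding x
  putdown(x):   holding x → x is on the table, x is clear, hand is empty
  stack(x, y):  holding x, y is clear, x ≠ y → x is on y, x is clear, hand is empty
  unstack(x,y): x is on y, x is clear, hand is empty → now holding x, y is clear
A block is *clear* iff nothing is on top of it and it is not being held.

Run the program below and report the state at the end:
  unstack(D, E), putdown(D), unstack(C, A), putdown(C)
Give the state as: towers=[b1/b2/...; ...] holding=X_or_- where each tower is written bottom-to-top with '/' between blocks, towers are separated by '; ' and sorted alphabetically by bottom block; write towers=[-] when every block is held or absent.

step 1 (unstack(D, E)): towers=[B/A/C; E] holding=D
step 2 (putdown(D)): towers=[B/A/C; D; E] holding=-
step 3 (unstack(C, A)): towers=[B/A; D; E] holding=C
step 4 (putdown(C)): towers=[B/A; C; D; E] holding=-

towers=[B/A; C; D; E] holding=-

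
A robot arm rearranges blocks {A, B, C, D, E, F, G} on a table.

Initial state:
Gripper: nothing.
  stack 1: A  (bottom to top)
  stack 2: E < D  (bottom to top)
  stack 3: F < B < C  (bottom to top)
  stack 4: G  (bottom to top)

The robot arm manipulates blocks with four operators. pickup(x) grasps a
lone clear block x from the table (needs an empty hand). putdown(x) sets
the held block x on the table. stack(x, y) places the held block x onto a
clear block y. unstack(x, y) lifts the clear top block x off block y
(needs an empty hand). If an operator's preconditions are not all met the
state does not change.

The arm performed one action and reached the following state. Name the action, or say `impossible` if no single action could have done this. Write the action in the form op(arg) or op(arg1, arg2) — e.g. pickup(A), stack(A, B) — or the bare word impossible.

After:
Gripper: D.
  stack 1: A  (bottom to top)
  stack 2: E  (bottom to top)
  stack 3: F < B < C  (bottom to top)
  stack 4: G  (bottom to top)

target: towers=[A; E; F/B/C; G] holding=D
         pickup(G) → towers=[A; E/D; F/B/C] holding=G
     unstack(D, E) → towers=[A; E; F/B/C; G] holding=D  ← match
         pickup(A) → towers=[E/D; F/B/C; G] holding=A
     unstack(C, B) → towers=[A; E/D; F/B; G] holding=C

unstack(D, E)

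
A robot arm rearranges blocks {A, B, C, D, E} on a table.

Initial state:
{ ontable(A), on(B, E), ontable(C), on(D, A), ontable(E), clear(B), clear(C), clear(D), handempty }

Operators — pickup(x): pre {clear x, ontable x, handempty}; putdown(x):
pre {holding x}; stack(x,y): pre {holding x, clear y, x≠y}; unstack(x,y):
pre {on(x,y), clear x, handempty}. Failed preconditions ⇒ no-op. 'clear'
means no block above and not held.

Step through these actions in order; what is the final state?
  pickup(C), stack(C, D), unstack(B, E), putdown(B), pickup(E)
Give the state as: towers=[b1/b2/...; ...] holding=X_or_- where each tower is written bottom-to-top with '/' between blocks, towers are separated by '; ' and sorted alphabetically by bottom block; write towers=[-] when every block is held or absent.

towers=[A/D/C; B] holding=E

step 1 (pickup(C)): towers=[A/D; E/B] holding=C
step 2 (stack(C, D)): towers=[A/D/C; E/B] holding=-
step 3 (unstack(B, E)): towers=[A/D/C; E] holding=B
step 4 (putdown(B)): towers=[A/D/C; B; E] holding=-
step 5 (pickup(E)): towers=[A/D/C; B] holding=E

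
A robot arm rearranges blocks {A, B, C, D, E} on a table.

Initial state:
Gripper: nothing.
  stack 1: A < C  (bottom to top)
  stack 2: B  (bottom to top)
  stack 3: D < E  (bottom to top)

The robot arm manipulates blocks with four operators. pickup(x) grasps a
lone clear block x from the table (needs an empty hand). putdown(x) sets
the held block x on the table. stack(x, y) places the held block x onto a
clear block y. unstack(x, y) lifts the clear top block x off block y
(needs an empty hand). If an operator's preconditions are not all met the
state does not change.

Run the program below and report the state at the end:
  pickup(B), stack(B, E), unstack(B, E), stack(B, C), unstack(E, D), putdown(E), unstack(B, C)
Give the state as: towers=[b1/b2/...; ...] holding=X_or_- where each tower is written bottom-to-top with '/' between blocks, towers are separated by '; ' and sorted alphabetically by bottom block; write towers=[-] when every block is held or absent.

step 1 (pickup(B)): towers=[A/C; D/E] holding=B
step 2 (stack(B, E)): towers=[A/C; D/E/B] holding=-
step 3 (unstack(B, E)): towers=[A/C; D/E] holding=B
step 4 (stack(B, C)): towers=[A/C/B; D/E] holding=-
step 5 (unstack(E, D)): towers=[A/C/B; D] holding=E
step 6 (putdown(E)): towers=[A/C/B; D; E] holding=-
step 7 (unstack(B, C)): towers=[A/C; D; E] holding=B

towers=[A/C; D; E] holding=B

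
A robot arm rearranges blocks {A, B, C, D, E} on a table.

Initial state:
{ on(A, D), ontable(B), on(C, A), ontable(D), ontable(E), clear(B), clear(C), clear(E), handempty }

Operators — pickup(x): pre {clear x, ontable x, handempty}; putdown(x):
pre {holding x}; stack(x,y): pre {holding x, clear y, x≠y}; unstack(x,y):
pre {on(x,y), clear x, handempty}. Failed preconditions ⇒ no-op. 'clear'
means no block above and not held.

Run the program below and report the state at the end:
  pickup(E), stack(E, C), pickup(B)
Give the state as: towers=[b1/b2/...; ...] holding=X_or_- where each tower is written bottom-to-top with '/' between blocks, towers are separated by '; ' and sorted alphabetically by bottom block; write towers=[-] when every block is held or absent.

step 1 (pickup(E)): towers=[B; D/A/C] holding=E
step 2 (stack(E, C)): towers=[B; D/A/C/E] holding=-
step 3 (pickup(B)): towers=[D/A/C/E] holding=B

towers=[D/A/C/E] holding=B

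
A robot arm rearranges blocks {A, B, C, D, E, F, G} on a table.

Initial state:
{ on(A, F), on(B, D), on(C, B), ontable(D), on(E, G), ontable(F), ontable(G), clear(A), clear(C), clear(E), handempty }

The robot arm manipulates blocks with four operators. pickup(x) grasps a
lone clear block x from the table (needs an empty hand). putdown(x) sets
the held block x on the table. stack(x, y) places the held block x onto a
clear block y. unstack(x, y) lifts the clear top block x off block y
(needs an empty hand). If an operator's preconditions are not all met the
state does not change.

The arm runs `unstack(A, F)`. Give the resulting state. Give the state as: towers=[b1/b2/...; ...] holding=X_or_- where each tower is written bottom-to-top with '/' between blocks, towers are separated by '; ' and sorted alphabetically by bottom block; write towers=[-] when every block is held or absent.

before: towers=[D/B/C; F/A; G/E] holding=-
pre[unstack(A, F)]: on(A,F) ok, clear(A) ok, handempty ok
all met → apply unstack(A, F)
after:  towers=[D/B/C; F; G/E] holding=A

towers=[D/B/C; F; G/E] holding=A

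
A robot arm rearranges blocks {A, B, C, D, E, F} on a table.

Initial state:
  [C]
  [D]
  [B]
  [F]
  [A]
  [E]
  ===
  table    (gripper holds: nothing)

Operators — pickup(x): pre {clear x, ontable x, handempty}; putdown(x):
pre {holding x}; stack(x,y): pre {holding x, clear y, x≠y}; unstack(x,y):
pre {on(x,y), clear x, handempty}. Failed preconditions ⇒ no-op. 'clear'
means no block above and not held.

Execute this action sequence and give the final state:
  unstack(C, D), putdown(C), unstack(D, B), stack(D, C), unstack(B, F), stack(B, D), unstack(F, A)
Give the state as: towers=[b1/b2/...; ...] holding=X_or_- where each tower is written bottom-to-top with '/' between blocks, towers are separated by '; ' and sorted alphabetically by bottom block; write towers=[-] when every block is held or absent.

step 1 (unstack(C, D)): towers=[E/A/F/B/D] holding=C
step 2 (putdown(C)): towers=[C; E/A/F/B/D] holding=-
step 3 (unstack(D, B)): towers=[C; E/A/F/B] holding=D
step 4 (stack(D, C)): towers=[C/D; E/A/F/B] holding=-
step 5 (unstack(B, F)): towers=[C/D; E/A/F] holding=B
step 6 (stack(B, D)): towers=[C/D/B; E/A/F] holding=-
step 7 (unstack(F, A)): towers=[C/D/B; E/A] holding=F

towers=[C/D/B; E/A] holding=F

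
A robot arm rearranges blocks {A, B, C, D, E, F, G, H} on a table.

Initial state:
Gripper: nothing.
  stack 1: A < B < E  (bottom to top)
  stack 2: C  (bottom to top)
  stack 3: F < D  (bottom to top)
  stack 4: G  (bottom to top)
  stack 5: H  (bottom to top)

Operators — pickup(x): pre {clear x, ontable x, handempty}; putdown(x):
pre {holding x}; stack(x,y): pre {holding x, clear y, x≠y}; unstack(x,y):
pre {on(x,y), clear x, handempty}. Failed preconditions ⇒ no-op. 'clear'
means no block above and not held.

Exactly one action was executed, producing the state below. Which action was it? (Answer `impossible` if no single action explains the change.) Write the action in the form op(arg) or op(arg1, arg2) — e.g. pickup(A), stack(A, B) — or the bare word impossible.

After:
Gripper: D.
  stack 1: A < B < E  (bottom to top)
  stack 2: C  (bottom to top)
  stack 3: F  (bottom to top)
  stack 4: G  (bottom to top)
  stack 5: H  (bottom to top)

target: towers=[A/B/E; C; F; G; H] holding=D
         pickup(G) → towers=[A/B/E; C; F/D; H] holding=G
     unstack(E, B) → towers=[A/B; C; F/D; G; H] holding=E
         pickup(H) → towers=[A/B/E; C; F/D; G] holding=H
     unstack(D, F) → towers=[A/B/E; C; F; G; H] holding=D  ← match
         pickup(C) → towers=[A/B/E; F/D; G; H] holding=C

unstack(D, F)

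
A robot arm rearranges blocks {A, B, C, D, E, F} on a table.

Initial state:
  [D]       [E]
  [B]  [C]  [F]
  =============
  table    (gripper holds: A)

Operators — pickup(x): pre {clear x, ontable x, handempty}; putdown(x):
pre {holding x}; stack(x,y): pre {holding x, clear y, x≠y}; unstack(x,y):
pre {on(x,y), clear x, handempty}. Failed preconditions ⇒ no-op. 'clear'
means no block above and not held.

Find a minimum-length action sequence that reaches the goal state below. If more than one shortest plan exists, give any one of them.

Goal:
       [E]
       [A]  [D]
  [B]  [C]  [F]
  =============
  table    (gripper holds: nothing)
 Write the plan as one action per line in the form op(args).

step 1 (stack(A, C)): towers=[B/D; C/A; F/E] holding=-
step 2 (unstack(E, F)): towers=[B/D; C/A; F] holding=E
step 3 (stack(E, A)): towers=[B/D; C/A/E; F] holding=-
step 4 (unstack(D, B)): towers=[B; C/A/E; F] holding=D
step 5 (stack(D, F)): towers=[B; C/A/E; F/D] holding=-
goal check: towers=[B; C/A/E; F/D] holding=- — reached (length 5, optimal by BFS)

stack(A, C)
unstack(E, F)
stack(E, A)
unstack(D, B)
stack(D, F)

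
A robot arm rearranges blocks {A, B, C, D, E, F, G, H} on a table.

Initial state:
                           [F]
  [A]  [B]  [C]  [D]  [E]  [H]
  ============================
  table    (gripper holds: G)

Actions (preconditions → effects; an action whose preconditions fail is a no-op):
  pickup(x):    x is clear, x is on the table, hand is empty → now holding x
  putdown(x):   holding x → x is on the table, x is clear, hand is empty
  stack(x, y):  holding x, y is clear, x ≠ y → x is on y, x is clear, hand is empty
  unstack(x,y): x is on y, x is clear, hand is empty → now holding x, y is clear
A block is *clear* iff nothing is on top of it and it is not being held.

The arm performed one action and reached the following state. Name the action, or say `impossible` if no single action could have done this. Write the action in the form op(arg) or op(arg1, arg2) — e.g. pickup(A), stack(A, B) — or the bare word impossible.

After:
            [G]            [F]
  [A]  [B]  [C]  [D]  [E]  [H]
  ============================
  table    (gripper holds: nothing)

target: towers=[A; B; C/G; D; E; H/F] holding=-
        putdown(G) → towers=[A; B; C; D; E; G; H/F] holding=-
       stack(G, A) → towers=[A/G; B; C; D; E; H/F] holding=-
       stack(G, E) → towers=[A; B; C; D; E/G; H/F] holding=-
       stack(G, B) → towers=[A; B/G; C; D; E; H/F] holding=-
       stack(G, F) → towers=[A; B; C; D; E; H/F/G] holding=-
       stack(G, D) → towers=[A; B; C; D/G; E; H/F] holding=-
       stack(G, C) → towers=[A; B; C/G; D; E; H/F] holding=-  ← match

stack(G, C)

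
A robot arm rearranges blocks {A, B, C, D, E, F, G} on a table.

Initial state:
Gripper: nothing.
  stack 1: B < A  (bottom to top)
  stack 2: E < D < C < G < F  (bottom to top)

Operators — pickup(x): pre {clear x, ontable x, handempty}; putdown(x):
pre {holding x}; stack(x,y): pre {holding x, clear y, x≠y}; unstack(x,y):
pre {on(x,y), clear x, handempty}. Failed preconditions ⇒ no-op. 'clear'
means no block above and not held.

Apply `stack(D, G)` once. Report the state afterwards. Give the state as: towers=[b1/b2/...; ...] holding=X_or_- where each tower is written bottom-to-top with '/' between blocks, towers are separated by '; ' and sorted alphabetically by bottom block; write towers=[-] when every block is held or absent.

towers=[B/A; E/D/C/G/F] holding=-

before: towers=[B/A; E/D/C/G/F] holding=-
pre[stack(D, G)]: holding(D) ✗, clear(G) ✗, D≠G ✓
holding(D), clear(G) unmet → stack(D, G) is a no-op
after:  towers=[B/A; E/D/C/G/F] holding=-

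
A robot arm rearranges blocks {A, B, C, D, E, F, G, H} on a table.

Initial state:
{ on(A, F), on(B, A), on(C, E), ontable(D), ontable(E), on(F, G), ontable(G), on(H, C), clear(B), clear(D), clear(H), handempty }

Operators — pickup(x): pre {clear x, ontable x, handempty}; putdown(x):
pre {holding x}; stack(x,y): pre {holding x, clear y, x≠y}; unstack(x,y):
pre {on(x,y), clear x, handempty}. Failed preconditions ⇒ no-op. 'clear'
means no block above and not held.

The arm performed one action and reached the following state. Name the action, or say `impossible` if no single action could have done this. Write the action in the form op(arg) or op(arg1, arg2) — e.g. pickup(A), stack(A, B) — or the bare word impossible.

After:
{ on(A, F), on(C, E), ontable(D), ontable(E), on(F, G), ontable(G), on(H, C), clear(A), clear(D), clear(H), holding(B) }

unstack(B, A)

target: towers=[D; E/C/H; G/F/A] holding=B
     unstack(H, C) → towers=[D; E/C; G/F/A/B] holding=H
     unstack(B, A) → towers=[D; E/C/H; G/F/A] holding=B  ← match
         pickup(D) → towers=[E/C/H; G/F/A/B] holding=D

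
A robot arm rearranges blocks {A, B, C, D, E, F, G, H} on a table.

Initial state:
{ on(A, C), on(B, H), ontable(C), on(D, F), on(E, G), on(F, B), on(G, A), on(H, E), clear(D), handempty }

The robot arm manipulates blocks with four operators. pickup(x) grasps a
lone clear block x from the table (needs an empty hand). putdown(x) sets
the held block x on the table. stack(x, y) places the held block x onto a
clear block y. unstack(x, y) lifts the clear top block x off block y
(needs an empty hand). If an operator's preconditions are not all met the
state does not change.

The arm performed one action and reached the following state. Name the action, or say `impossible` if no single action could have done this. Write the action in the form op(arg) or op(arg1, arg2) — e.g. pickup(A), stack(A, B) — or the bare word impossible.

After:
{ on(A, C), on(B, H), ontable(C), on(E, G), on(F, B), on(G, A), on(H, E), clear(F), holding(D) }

target: towers=[C/A/G/E/H/B/F] holding=D
     unstack(D, F) → towers=[C/A/G/E/H/B/F] holding=D  ← match

unstack(D, F)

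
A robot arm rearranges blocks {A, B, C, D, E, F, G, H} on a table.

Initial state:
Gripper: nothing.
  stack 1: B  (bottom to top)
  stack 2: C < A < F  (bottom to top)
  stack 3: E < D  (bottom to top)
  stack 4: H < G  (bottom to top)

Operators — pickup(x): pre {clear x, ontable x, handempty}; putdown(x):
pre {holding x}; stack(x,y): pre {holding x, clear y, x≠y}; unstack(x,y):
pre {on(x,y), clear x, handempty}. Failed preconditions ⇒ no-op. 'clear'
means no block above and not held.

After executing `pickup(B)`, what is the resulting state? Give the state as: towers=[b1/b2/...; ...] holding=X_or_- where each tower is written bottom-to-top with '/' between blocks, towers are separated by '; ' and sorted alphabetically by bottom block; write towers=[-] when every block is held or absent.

towers=[C/A/F; E/D; H/G] holding=B

before: towers=[B; C/A/F; E/D; H/G] holding=-
pre[pickup(B)]: clear(B) yes, ontable(B) yes, handempty yes
all met → apply pickup(B)
after:  towers=[C/A/F; E/D; H/G] holding=B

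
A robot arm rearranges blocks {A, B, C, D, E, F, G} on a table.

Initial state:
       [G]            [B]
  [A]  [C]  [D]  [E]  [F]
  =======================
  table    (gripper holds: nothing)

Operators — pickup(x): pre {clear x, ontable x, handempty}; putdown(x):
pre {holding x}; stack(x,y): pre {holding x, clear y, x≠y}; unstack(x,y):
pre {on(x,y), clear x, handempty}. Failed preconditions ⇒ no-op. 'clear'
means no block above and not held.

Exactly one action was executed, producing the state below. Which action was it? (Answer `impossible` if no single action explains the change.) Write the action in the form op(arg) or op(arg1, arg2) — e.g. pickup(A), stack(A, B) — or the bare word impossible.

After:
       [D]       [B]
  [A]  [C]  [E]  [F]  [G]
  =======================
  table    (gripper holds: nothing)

target: towers=[A; C/D; E; F/B; G] holding=-
     unstack(B, F) → towers=[A; C/G; D; E; F] holding=B
     unstack(G, C) → towers=[A; C; D; E; F/B] holding=G
         pickup(D) → towers=[A; C/G; E; F/B] holding=D
         pickup(A) → towers=[C/G; D; E; F/B] holding=A
         pickup(E) → towers=[A; C/G; D; F/B] holding=E
none of the 5 applicable actions match → impossible

impossible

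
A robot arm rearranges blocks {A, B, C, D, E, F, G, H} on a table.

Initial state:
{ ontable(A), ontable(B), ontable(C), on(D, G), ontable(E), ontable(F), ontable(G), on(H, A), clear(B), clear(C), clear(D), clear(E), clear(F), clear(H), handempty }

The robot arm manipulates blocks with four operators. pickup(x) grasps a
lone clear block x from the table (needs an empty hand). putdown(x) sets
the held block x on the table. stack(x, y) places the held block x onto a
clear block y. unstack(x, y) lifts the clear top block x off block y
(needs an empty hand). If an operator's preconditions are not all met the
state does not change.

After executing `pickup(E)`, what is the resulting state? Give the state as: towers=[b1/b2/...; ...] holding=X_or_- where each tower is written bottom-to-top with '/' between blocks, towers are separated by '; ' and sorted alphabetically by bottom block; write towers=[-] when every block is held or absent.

towers=[A/H; B; C; F; G/D] holding=E

before: towers=[A/H; B; C; E; F; G/D] holding=-
pre[pickup(E)]: clear(E) ok, ontable(E) ok, handempty ok
all met → apply pickup(E)
after:  towers=[A/H; B; C; F; G/D] holding=E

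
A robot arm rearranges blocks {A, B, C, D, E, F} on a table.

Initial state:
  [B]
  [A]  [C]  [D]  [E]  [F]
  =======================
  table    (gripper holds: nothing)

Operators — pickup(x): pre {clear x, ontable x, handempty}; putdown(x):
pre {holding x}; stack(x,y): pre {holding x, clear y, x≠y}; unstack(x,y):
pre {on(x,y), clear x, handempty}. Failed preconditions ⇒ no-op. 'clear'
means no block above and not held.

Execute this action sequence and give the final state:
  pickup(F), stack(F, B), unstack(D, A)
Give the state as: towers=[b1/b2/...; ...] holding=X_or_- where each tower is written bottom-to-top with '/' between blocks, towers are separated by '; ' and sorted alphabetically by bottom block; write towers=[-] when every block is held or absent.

step 1 (pickup(F)): towers=[A/B; C; D; E] holding=F
step 2 (stack(F, B)): towers=[A/B/F; C; D; E] holding=-
step 3 (unstack(D, A)) [no-op]: towers=[A/B/F; C; D; E] holding=-

towers=[A/B/F; C; D; E] holding=-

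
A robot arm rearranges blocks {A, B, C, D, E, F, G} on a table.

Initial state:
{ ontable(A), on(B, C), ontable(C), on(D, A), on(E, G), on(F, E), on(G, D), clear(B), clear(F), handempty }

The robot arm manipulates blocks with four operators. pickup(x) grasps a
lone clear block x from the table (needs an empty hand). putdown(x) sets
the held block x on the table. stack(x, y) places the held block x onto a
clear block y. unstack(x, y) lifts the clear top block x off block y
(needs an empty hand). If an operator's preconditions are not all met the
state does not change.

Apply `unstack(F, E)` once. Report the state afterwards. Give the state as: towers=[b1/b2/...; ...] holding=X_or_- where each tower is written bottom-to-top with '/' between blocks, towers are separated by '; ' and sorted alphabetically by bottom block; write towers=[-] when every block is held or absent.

towers=[A/D/G/E; C/B] holding=F

before: towers=[A/D/G/E/F; C/B] holding=-
pre[unstack(F, E)]: on(F,E) ✓, clear(F) ✓, handempty ✓
all met → apply unstack(F, E)
after:  towers=[A/D/G/E; C/B] holding=F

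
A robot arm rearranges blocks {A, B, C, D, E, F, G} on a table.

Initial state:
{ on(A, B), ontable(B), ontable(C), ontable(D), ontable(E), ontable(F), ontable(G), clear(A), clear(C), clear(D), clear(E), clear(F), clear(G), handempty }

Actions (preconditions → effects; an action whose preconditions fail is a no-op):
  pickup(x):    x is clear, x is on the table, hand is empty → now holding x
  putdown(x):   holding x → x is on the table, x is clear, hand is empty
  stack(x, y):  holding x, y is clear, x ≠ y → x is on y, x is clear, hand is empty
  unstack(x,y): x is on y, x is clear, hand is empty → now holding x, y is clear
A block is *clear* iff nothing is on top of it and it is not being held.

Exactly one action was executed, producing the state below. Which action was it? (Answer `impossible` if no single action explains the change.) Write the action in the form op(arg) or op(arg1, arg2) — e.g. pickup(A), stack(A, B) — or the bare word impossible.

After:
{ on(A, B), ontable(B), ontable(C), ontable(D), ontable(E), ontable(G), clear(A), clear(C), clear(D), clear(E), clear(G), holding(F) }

target: towers=[B/A; C; D; E; G] holding=F
         pickup(F) → towers=[B/A; C; D; E; G] holding=F  ← match
         pickup(G) → towers=[B/A; C; D; E; F] holding=G
         pickup(D) → towers=[B/A; C; E; F; G] holding=D
     unstack(A, B) → towers=[B; C; D; E; F; G] holding=A
         pickup(E) → towers=[B/A; C; D; F; G] holding=E
         pickup(C) → towers=[B/A; D; E; F; G] holding=C

pickup(F)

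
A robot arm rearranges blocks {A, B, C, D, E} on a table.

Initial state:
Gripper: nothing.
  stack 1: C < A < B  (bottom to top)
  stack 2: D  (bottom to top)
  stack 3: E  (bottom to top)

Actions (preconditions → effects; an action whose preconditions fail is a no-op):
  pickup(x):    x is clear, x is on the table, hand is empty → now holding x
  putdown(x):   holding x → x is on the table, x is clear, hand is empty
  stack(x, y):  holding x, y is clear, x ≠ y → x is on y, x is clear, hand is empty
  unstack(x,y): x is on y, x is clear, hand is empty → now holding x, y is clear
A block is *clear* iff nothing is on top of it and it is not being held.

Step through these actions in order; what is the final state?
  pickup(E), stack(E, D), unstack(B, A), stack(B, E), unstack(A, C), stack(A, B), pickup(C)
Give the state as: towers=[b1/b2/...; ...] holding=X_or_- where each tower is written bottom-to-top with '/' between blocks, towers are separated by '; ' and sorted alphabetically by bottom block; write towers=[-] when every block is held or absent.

towers=[D/E/B/A] holding=C

step 1 (pickup(E)): towers=[C/A/B; D] holding=E
step 2 (stack(E, D)): towers=[C/A/B; D/E] holding=-
step 3 (unstack(B, A)): towers=[C/A; D/E] holding=B
step 4 (stack(B, E)): towers=[C/A; D/E/B] holding=-
step 5 (unstack(A, C)): towers=[C; D/E/B] holding=A
step 6 (stack(A, B)): towers=[C; D/E/B/A] holding=-
step 7 (pickup(C)): towers=[D/E/B/A] holding=C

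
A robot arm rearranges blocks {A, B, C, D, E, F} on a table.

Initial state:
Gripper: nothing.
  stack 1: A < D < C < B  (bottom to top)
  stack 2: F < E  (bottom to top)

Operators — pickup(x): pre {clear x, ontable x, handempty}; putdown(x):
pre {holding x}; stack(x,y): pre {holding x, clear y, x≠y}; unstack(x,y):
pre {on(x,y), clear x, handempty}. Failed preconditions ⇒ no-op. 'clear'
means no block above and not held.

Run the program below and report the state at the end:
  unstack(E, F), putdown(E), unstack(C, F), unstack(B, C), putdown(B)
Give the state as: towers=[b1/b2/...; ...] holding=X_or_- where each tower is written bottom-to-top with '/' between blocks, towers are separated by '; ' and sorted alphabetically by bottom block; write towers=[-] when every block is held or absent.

step 1 (unstack(E, F)): towers=[A/D/C/B; F] holding=E
step 2 (putdown(E)): towers=[A/D/C/B; E; F] holding=-
step 3 (unstack(C, F)) [no-op]: towers=[A/D/C/B; E; F] holding=-
step 4 (unstack(B, C)): towers=[A/D/C; E; F] holding=B
step 5 (putdown(B)): towers=[A/D/C; B; E; F] holding=-

towers=[A/D/C; B; E; F] holding=-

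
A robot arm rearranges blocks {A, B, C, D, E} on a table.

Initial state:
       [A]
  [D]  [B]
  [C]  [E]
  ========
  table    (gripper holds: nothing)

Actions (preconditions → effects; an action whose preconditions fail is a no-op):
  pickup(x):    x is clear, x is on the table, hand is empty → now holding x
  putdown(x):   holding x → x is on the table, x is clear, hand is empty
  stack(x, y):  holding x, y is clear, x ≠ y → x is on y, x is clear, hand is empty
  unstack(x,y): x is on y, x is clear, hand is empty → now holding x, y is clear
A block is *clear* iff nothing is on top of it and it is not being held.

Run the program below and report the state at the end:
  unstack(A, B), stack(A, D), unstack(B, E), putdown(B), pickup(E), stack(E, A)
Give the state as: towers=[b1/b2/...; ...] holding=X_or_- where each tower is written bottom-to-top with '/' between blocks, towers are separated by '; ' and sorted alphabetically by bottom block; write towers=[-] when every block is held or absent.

step 1 (unstack(A, B)): towers=[C/D; E/B] holding=A
step 2 (stack(A, D)): towers=[C/D/A; E/B] holding=-
step 3 (unstack(B, E)): towers=[C/D/A; E] holding=B
step 4 (putdown(B)): towers=[B; C/D/A; E] holding=-
step 5 (pickup(E)): towers=[B; C/D/A] holding=E
step 6 (stack(E, A)): towers=[B; C/D/A/E] holding=-

towers=[B; C/D/A/E] holding=-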